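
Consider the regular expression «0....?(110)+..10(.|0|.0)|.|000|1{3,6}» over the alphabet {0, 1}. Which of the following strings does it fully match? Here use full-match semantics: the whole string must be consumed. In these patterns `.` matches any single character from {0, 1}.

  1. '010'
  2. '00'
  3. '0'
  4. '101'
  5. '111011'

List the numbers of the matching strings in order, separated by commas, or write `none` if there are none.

3

1. '010' → no match
2. '00' → no match
3. '0' → match
4. '101' → no match
5. '111011' → no match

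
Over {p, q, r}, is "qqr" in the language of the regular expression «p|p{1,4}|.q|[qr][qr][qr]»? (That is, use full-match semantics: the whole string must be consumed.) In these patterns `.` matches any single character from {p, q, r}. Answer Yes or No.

Yes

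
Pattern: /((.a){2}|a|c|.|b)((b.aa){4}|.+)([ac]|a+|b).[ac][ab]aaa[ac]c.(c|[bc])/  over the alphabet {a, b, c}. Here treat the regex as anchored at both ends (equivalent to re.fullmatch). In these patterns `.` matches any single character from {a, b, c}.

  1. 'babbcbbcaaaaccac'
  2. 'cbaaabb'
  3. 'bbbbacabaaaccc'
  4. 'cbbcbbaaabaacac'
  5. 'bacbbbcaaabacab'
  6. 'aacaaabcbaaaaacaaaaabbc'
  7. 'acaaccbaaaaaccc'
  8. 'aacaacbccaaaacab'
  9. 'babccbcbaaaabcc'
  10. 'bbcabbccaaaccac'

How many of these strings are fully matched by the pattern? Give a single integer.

1 → match
2 → no match
3 → no match
4 → no match
5 → no match
6 → no match
7 → no match
8 → no match
9 → no match
10 → no match
Total matched: 1

1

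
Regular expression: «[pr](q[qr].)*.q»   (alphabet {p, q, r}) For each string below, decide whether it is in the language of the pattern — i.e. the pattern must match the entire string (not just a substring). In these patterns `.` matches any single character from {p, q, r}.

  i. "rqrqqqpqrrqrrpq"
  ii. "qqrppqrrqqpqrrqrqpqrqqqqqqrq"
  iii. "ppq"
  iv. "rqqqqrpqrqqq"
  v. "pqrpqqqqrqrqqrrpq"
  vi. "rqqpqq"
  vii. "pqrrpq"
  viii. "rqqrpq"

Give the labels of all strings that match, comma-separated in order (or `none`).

i → match
ii → no match
iii → match
iv → match
v → no match
vi → match
vii → match
viii → match

i, iii, iv, vi, vii, viii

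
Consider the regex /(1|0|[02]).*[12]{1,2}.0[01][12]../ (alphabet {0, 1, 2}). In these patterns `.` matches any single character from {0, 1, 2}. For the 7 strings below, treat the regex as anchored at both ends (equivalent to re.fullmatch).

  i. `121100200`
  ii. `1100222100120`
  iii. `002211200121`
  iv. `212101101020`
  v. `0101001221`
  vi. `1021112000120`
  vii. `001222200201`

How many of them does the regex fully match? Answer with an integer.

i → match
ii → match
iii → match
iv → no match
v → match
vi → match
vii → match
Total matched: 6

6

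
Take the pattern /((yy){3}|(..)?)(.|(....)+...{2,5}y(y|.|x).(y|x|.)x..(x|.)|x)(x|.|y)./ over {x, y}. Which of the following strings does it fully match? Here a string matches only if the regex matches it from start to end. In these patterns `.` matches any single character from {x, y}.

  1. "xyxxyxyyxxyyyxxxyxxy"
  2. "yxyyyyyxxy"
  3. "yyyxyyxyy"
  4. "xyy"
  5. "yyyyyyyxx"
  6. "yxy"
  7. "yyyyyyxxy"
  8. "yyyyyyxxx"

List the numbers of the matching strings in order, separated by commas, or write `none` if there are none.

1, 4, 5, 6, 7, 8

1 → match
2 → no match
3 → no match
4 → match
5 → match
6 → match
7 → match
8 → match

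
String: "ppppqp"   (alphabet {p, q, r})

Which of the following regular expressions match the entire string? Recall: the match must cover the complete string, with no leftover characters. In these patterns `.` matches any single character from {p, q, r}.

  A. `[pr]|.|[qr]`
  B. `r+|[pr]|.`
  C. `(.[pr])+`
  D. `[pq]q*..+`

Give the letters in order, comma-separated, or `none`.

C, D

A → no match
B → no match
C → match
D → match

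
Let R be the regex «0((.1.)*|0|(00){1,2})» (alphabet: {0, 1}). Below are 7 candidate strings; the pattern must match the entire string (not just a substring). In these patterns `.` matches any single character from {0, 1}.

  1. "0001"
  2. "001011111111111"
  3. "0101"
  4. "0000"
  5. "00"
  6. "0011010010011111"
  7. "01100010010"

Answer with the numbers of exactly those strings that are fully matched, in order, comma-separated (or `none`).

1 → no match
2 → no match
3 → no match
4 → no match
5 → match
6 → match
7 → no match

5, 6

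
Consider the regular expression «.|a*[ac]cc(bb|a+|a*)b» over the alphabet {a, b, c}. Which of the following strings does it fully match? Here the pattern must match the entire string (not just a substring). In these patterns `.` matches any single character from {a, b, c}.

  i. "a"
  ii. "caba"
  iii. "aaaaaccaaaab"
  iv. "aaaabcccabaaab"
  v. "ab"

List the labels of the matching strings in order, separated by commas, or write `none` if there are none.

i, iii

i → match
ii → no match
iii → match
iv → no match
v → no match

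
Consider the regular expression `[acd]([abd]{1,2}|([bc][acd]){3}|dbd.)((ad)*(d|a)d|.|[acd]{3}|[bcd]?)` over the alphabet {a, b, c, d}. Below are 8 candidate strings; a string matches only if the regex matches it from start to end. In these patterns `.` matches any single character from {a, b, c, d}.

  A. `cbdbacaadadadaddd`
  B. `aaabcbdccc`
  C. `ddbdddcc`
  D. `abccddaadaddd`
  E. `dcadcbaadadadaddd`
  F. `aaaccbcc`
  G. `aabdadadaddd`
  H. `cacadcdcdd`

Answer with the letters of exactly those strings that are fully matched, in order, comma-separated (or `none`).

A → match
B → no match
C → match
D → no match
E → no match
F → no match
G → no match
H → no match

A, C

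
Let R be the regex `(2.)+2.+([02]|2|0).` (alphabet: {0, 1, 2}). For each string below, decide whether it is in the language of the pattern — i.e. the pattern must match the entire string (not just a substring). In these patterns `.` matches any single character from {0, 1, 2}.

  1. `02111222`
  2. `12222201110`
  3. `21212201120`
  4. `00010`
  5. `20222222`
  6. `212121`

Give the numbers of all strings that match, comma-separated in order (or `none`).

1. `02111222` → no match — must start with `2`
2. `12222201110` → no match — must start with `2`
3. `21212201120` → match
4. `00010` → no match — must start with `2`
5. `20222222` → match
6. `212121` → match

3, 5, 6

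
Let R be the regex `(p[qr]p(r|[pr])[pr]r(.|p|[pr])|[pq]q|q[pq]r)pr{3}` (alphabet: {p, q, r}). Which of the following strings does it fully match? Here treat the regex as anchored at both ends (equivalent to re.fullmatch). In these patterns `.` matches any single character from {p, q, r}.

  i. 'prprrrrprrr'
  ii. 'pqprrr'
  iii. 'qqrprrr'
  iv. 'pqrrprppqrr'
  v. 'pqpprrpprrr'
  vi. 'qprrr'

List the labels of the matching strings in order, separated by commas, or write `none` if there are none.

i. 'prprrrrprrr' → match
ii. 'pqprrr' → match
iii. 'qqrprrr' → match
iv. 'pqrrprppqrr' → no match
v. 'pqpprrpprrr' → match
vi. 'qprrr' → no match

i, ii, iii, v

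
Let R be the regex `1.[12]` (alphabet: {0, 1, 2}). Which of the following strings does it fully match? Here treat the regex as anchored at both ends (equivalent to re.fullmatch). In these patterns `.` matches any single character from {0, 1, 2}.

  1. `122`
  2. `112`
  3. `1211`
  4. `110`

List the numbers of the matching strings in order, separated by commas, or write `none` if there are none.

1, 2

1 → match
2 → match
3 → no match
4 → no match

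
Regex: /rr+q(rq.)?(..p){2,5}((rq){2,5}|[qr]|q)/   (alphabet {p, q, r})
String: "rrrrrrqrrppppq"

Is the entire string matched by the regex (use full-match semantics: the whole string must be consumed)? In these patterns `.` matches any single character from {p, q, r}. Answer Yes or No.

Yes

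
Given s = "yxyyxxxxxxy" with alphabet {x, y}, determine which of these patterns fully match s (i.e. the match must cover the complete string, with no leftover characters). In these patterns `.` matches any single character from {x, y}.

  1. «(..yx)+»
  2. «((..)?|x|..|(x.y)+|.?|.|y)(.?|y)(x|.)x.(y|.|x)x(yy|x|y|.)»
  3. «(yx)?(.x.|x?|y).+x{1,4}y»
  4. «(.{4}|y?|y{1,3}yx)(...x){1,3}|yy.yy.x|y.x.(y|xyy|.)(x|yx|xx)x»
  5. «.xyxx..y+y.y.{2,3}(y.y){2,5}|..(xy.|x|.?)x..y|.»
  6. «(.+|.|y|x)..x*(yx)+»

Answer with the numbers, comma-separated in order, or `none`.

3

1 → no match — must end with "yx"
2 → no match
3 → match
4 → no match — must end with "x"
5 → no match
6 → no match — must end with "yx"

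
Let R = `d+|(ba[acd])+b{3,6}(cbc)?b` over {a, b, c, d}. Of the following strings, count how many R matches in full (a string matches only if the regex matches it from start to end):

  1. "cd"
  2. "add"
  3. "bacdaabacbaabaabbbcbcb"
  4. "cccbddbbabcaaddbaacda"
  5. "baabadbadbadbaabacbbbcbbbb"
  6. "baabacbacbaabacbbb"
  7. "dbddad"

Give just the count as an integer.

0

1 → no match
2 → no match
3 → no match
4 → no match
5 → no match
6 → no match
7 → no match
Total matched: 0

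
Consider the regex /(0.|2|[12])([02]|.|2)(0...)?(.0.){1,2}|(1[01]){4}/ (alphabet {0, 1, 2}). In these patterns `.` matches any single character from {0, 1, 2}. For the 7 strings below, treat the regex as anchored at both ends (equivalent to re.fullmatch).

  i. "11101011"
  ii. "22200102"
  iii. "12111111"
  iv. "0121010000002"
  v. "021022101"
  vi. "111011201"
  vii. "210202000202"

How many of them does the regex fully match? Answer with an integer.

i → match
ii → match
iii → no match
iv → no match
v → no match
vi → no match
vii → match
Total matched: 3

3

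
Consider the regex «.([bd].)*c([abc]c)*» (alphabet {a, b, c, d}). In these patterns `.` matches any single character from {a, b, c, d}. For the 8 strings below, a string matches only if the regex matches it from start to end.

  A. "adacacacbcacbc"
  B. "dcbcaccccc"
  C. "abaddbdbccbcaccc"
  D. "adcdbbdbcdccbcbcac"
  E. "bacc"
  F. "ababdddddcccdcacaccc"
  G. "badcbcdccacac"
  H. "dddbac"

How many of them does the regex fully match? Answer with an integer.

5

A → match
B → match
C → match
D → match
E → no match
F → no match
G → no match
H → match
Total matched: 5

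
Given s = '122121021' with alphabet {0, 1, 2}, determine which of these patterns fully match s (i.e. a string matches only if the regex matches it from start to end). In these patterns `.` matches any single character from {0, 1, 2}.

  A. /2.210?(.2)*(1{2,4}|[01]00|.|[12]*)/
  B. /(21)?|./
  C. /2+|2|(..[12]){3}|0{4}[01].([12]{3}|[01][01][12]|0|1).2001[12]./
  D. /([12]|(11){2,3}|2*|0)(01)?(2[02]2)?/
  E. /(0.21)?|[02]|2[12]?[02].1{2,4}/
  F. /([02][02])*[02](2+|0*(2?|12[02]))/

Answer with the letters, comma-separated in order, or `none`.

A → no match — must start with '2'
B → no match
C → match
D → no match
E → no match
F → no match

C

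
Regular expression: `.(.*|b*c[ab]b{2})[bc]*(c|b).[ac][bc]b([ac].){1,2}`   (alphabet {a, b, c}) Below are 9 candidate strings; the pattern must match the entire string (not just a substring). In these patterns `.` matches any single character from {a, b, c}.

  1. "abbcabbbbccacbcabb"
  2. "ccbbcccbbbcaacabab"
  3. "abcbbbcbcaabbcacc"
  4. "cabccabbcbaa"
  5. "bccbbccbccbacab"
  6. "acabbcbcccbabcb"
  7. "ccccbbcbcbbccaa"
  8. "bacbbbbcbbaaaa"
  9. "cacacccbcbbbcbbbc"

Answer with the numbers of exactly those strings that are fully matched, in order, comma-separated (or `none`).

3, 4, 5, 6, 7, 8

1 → no match
2 → no match
3 → match
4. "cabccabbcbaa" → match
5 → match
6 → match
7 → match
8 → match
9 → no match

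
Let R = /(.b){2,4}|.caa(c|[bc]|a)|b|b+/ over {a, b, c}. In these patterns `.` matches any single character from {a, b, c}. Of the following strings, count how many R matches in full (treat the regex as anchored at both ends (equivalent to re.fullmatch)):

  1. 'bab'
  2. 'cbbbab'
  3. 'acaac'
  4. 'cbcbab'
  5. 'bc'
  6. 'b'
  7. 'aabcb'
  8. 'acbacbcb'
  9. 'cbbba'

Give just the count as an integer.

4

1 → no match
2 → match
3 → match
4 → match
5 → no match
6 → match
7 → no match
8 → no match
9 → no match
Total matched: 4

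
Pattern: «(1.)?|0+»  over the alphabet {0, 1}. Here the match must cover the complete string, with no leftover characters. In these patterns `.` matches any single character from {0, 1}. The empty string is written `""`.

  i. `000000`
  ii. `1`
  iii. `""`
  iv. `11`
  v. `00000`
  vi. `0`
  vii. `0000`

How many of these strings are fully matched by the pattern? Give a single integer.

i → match
ii → no match
iii → match
iv → match
v → match
vi → match
vii → match
Total matched: 6

6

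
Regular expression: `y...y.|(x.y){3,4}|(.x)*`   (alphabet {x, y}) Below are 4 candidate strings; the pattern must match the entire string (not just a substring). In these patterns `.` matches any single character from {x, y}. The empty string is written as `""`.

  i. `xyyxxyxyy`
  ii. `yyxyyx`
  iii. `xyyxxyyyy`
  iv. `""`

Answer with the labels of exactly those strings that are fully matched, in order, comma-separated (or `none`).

i, ii, iv

i → match
ii → match
iii → no match
iv → match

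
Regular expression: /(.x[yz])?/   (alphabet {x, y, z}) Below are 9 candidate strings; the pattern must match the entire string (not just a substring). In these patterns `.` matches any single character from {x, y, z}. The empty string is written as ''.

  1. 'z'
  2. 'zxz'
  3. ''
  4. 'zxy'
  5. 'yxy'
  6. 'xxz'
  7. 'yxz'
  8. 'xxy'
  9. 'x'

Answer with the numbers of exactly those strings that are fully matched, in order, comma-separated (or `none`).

1 → no match
2 → match
3 → match
4 → match
5 → match
6 → match
7 → match
8 → match
9 → no match

2, 3, 4, 5, 6, 7, 8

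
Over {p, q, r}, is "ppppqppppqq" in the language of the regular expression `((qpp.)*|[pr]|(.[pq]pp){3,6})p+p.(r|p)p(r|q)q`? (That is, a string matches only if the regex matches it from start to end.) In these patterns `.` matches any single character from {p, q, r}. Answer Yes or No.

No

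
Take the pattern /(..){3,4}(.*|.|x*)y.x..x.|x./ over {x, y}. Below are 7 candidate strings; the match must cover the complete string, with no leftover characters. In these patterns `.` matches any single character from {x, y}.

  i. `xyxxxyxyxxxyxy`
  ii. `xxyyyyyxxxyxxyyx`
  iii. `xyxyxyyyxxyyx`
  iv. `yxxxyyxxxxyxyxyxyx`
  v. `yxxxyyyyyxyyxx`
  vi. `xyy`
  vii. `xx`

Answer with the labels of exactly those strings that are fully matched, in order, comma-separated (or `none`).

i, v, vii

i → match
ii → no match
iii → no match
iv → no match
v → match
vi → no match
vii → match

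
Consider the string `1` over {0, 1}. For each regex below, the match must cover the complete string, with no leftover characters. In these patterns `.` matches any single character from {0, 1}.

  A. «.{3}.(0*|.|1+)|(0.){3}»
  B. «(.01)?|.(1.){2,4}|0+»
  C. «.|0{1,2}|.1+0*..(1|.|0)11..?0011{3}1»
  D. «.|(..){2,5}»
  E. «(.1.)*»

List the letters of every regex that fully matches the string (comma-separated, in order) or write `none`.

C, D

A → no match
B → no match
C → match
D → match
E → no match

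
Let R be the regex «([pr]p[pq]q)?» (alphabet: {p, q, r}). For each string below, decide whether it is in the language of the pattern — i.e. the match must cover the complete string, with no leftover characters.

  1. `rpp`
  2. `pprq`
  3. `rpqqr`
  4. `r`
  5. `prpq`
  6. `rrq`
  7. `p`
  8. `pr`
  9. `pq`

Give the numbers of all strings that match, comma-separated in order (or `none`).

none

1. `rpp` → no match
2. `pprq` → no match
3. `rpqqr` → no match
4. `r` → no match
5. `prpq` → no match
6. `rrq` → no match
7. `p` → no match
8. `pr` → no match
9. `pq` → no match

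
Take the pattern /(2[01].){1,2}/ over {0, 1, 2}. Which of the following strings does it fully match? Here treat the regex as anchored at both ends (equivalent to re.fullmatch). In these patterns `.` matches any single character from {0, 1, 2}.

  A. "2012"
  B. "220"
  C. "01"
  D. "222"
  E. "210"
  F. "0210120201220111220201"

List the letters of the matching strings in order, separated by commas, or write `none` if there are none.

E

A → no match
B → no match
C → no match — must start with "2"
D → no match
E → match
F → no match — must start with "2"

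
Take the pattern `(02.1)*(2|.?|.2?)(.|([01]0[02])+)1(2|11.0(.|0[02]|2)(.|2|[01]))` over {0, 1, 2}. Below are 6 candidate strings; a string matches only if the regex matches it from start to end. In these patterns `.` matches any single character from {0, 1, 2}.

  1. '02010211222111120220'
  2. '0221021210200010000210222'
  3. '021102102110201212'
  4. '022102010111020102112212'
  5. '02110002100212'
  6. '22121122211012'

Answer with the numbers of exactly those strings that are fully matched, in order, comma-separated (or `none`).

none

1 → no match
2 → no match
3 → no match
4 → no match
5 → no match
6 → no match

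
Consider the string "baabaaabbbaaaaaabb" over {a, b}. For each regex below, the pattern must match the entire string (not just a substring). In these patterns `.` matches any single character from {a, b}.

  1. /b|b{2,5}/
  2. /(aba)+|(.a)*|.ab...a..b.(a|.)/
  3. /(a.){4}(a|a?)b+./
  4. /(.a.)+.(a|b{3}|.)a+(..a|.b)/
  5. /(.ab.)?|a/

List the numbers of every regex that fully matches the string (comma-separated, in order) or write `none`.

4

1 → no match
2 → no match
3 → no match — must start with "a"
4 → match
5 → no match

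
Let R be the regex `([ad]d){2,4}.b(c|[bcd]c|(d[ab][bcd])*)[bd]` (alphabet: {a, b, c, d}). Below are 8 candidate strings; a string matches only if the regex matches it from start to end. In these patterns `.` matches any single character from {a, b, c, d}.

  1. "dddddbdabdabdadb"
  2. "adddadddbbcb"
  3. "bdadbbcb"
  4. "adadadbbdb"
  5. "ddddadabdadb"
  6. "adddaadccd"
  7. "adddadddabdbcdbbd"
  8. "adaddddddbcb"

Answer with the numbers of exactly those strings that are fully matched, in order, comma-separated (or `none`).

1 → match
2 → match
3 → no match
4 → no match
5 → match
6 → no match
7 → match
8 → match

1, 2, 5, 7, 8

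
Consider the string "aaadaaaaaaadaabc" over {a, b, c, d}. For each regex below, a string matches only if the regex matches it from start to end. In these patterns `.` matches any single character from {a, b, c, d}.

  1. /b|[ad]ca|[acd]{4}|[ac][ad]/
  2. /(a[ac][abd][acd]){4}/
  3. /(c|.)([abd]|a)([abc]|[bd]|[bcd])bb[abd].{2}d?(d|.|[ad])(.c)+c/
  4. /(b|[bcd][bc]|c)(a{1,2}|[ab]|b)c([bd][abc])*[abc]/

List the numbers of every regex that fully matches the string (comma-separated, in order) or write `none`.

1 → no match
2 → match
3 → no match — must end with "cc"
4 → no match

2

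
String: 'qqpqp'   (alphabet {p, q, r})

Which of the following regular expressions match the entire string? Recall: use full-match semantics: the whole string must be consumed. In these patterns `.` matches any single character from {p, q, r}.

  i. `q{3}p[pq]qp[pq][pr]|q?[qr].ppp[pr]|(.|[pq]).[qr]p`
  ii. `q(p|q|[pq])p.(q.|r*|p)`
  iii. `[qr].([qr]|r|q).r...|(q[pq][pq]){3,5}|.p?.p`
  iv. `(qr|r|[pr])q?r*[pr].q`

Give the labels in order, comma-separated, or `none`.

ii

i → no match
ii → match
iii → no match
iv → no match — must end with 'q'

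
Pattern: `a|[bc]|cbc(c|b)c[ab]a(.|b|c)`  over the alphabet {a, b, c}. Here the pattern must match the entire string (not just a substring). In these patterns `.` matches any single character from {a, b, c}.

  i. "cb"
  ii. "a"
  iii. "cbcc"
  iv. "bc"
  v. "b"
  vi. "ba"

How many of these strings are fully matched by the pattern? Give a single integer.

i → no match
ii → match
iii → no match
iv → no match
v → match
vi → no match
Total matched: 2

2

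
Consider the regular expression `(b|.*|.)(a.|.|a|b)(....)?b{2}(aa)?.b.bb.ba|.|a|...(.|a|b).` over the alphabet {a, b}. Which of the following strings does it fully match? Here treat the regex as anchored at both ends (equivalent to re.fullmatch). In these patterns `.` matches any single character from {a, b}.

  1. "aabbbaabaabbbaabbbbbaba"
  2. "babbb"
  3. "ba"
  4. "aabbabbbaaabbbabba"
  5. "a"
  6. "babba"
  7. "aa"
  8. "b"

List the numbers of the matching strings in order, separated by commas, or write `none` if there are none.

1, 2, 5, 6, 8

1 → match
2 → match
3 → no match
4 → no match
5 → match
6 → match
7 → no match
8 → match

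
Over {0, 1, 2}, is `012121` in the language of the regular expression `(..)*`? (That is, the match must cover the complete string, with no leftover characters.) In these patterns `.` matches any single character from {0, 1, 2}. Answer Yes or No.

Yes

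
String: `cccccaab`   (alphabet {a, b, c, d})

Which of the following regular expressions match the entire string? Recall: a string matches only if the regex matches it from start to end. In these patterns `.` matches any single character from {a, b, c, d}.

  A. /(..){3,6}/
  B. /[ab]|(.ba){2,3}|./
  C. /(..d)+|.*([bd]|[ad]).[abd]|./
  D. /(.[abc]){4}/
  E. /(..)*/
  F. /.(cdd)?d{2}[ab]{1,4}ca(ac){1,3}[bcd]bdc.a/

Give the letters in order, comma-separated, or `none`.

A → match
B → no match
C → match
D → match
E → match
F → no match — must end with `a`

A, C, D, E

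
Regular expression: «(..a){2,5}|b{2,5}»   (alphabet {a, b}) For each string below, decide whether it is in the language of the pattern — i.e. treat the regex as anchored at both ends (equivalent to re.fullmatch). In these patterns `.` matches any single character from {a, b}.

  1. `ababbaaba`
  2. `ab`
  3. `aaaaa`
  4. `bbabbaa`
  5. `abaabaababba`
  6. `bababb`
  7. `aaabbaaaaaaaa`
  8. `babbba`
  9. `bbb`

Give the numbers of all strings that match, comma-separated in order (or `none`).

1, 5, 9

1. `ababbaaba` → match
2. `ab` → no match
3. `aaaaa` → no match
4. `bbabbaa` → no match
5. `abaabaababba` → match
6. `bababb` → no match
7 → no match
8. `babbba` → no match
9. `bbb` → match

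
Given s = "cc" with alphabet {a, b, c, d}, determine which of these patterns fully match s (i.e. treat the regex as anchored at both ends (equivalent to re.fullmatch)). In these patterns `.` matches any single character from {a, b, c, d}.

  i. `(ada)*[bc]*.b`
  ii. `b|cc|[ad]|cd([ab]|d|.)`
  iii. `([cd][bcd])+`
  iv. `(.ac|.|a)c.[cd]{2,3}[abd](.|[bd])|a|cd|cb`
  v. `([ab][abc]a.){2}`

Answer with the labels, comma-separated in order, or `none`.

i → no match — must end with "b"
ii → match
iii → match
iv → no match
v → no match

ii, iii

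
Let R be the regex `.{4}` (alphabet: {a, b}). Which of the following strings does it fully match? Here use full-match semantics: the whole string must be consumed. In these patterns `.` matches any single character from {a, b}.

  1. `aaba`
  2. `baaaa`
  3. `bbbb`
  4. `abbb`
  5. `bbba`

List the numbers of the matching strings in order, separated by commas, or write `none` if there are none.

1, 3, 4, 5

1 → match
2 → no match
3 → match
4 → match
5 → match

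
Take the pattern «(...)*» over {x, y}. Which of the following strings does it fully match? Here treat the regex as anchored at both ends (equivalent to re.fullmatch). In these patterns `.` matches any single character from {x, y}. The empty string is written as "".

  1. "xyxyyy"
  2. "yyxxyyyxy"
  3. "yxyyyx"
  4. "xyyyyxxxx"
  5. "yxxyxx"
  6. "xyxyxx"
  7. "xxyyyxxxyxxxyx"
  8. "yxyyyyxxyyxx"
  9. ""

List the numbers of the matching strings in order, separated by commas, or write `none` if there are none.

1, 2, 3, 4, 5, 6, 8, 9

1 → match
2 → match
3 → match
4 → match
5 → match
6 → match
7 → no match
8 → match
9 → match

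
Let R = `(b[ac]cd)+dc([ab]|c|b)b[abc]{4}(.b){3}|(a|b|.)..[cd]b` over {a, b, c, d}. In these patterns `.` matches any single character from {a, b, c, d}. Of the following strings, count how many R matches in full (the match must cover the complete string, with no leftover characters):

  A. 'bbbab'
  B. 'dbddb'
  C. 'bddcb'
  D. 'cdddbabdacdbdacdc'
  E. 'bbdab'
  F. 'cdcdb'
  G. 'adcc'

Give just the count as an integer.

A. 'bbbab' → no match
B. 'dbddb' → match
C. 'bddcb' → match
D → no match — must end with 'b'
E. 'bbdab' → no match
F. 'cdcdb' → match
G. 'adcc' → no match — must end with 'b'
Total matched: 3

3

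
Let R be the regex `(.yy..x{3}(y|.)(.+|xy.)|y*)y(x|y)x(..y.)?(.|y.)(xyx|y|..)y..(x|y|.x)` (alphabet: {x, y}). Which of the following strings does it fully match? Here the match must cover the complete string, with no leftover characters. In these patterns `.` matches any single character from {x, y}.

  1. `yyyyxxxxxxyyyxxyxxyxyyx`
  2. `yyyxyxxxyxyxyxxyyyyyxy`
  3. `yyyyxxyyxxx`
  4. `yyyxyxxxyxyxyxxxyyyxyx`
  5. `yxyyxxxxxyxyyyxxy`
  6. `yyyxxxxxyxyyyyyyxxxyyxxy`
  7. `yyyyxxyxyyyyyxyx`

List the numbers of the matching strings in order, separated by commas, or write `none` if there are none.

1, 2, 3, 4, 6, 7

1 → match
2 → match
3 → match
4 → match
5 → no match
6 → match
7 → match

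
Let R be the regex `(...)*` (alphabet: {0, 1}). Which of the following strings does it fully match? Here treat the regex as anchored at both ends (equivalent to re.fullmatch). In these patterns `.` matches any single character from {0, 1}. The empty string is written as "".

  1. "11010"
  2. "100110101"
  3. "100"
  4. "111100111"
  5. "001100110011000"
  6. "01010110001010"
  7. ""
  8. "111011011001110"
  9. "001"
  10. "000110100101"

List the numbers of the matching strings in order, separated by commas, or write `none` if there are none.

1 → no match
2 → match
3 → match
4 → match
5 → match
6 → no match
7 → match
8 → match
9 → match
10 → match

2, 3, 4, 5, 7, 8, 9, 10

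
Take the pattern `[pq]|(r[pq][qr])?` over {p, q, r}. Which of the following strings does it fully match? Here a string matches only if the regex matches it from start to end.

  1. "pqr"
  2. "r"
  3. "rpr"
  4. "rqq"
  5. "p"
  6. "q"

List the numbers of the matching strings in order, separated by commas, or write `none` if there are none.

3, 4, 5, 6

1 → no match
2 → no match
3 → match
4 → match
5 → match
6 → match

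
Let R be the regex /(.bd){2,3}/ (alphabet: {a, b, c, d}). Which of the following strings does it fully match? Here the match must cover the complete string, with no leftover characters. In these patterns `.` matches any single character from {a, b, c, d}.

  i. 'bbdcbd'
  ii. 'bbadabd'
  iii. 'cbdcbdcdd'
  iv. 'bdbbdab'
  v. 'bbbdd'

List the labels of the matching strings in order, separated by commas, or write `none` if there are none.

i

i → match
ii → no match
iii → no match — must end with 'bd'
iv → no match — must end with 'bd'
v → no match — must end with 'bd'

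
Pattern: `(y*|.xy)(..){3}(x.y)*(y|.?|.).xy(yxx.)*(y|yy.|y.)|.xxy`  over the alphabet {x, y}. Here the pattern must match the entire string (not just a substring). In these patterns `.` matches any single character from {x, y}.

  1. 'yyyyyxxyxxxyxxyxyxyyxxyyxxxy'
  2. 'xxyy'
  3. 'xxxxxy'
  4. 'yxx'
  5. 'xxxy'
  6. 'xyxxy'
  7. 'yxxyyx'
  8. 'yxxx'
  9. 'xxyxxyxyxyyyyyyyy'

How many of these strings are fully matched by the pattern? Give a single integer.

2

1 → match
2 → no match
3 → no match
4 → no match
5 → match
6 → no match
7 → no match
8 → no match
9 → no match
Total matched: 2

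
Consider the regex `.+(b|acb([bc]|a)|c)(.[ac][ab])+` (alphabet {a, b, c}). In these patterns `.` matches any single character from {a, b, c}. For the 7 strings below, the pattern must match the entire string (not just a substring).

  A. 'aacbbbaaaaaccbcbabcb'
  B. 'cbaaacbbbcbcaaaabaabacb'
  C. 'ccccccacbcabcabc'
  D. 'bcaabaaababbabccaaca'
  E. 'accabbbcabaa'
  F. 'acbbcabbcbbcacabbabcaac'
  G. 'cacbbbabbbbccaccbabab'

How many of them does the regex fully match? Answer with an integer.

3

A → no match
B → match
C → no match
D → match
E → match
F → no match
G → no match
Total matched: 3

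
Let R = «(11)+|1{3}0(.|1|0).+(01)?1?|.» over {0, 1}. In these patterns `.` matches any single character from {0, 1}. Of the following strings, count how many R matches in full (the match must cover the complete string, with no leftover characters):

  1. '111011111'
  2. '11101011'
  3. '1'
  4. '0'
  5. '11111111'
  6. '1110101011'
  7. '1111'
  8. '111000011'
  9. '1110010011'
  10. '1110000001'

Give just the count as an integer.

1 → match
2 → match
3 → match
4 → match
5 → match
6 → match
7 → match
8 → match
9 → match
10 → match
Total matched: 10

10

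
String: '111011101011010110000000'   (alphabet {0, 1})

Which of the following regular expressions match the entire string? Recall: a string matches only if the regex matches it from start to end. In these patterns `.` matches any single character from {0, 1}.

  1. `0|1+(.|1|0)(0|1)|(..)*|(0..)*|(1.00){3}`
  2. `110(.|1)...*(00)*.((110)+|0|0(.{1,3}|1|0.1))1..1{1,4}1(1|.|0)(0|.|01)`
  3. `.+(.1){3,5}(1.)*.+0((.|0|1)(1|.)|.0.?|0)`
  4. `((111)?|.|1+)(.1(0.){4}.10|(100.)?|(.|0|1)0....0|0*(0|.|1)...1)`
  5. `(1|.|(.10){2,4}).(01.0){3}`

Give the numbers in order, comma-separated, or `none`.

1, 3

1 → match
2 → no match — must start with '110'
3 → match
4 → no match
5 → no match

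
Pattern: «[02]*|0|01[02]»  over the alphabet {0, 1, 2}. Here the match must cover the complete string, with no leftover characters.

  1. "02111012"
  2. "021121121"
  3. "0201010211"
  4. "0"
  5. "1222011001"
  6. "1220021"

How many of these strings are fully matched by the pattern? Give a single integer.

1

1 → no match
2 → no match
3 → no match
4 → match
5 → no match
6 → no match
Total matched: 1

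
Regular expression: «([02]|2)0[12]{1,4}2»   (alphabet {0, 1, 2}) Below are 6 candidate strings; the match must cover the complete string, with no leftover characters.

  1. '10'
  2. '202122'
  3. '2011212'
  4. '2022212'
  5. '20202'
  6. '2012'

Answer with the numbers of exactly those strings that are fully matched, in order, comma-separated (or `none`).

1 → no match — must end with '2'
2 → match
3 → match
4 → match
5 → no match
6 → match

2, 3, 4, 6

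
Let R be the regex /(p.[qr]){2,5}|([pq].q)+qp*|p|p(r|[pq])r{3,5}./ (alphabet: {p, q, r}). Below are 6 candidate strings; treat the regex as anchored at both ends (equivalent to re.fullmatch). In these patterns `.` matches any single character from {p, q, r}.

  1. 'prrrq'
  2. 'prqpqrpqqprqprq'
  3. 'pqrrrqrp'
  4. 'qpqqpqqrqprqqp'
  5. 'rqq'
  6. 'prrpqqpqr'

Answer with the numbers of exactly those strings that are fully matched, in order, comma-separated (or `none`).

2, 4, 6

1. 'prrrq' → no match
2 → match
3. 'pqrrrqrp' → no match
4 → match
5. 'rqq' → no match
6. 'prrpqqpqr' → match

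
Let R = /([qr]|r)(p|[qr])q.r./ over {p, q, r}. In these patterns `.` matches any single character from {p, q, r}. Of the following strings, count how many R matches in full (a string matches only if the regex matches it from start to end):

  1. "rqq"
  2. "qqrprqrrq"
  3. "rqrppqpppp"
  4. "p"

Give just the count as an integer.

1. "rqq" → no match
2. "qqrprqrrq" → no match
3. "rqrppqpppp" → no match
4. "p" → no match
Total matched: 0

0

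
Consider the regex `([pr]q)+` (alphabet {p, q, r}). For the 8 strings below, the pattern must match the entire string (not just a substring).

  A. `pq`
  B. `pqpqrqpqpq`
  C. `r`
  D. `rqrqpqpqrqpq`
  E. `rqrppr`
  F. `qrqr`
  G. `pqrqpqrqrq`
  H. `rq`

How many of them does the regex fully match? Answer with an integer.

5

A. `pq` → match
B. `pqpqrqpqpq` → match
C. `r` → no match — must end with `q`
D. `rqrqpqpqrqpq` → match
E. `rqrppr` → no match — must end with `q`
F. `qrqr` → no match — must end with `q`
G. `pqrqpqrqrq` → match
H. `rq` → match
Total matched: 5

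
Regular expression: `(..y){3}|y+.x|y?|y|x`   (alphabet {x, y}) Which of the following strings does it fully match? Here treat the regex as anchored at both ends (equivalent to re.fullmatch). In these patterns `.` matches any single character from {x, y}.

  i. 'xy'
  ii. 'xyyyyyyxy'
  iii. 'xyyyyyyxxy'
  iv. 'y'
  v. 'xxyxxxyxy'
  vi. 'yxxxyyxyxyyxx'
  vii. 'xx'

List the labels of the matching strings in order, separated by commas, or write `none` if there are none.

i → no match
ii → match
iii → no match
iv → match
v → no match
vi → no match
vii → no match

ii, iv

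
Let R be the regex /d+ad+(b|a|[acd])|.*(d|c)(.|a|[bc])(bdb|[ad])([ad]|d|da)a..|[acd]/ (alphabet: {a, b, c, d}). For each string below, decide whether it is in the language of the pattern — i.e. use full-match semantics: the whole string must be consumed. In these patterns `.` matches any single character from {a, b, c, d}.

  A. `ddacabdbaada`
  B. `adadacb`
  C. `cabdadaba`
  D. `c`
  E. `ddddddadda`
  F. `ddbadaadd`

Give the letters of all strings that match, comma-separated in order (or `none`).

A → match
B → no match
C → no match
D → match
E → match
F → match

A, D, E, F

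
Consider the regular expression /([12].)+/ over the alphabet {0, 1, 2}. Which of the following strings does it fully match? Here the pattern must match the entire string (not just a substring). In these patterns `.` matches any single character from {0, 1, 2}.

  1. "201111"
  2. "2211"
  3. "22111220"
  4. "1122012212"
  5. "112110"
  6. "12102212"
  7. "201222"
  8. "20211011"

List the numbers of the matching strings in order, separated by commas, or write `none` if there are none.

1, 2, 3, 5, 6, 7, 8

1. "201111" → match
2. "2211" → match
3. "22111220" → match
4. "1122012212" → no match
5. "112110" → match
6. "12102212" → match
7. "201222" → match
8. "20211011" → match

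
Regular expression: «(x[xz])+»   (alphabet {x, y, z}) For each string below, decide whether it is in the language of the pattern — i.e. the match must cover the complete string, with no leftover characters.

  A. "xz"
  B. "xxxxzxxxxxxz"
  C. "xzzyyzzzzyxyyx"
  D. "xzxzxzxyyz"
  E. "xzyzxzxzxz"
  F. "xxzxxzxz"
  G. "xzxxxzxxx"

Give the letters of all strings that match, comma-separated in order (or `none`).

A → match
B → no match
C → no match
D → no match
E → no match
F → no match
G → no match

A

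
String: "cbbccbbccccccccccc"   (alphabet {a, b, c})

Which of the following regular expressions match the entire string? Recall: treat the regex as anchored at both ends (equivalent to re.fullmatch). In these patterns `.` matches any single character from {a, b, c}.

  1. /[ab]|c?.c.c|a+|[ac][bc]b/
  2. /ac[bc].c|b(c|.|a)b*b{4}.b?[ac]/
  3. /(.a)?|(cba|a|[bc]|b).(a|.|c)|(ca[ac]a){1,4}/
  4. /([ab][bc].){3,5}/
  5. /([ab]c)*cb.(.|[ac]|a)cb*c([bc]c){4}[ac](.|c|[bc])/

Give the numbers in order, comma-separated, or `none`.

5

1 → no match
2 → no match
3 → no match
4 → no match
5 → match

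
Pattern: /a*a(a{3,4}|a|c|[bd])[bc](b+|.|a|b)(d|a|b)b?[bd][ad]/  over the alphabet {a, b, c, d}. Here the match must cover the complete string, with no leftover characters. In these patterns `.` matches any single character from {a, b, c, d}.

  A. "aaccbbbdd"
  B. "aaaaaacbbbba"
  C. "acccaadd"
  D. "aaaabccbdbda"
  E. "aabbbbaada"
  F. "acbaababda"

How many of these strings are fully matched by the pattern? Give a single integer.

2

A → match
B → match
C → no match
D → no match
E → no match
F → no match
Total matched: 2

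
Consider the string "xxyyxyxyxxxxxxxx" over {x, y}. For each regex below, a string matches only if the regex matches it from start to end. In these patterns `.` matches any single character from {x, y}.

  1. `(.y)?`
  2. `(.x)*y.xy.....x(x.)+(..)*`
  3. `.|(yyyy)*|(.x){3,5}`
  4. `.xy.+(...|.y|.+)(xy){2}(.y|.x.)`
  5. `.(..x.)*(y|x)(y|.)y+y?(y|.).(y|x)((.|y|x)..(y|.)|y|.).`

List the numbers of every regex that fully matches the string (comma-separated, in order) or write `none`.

1 → no match
2 → match
3 → no match
4 → no match
5 → no match

2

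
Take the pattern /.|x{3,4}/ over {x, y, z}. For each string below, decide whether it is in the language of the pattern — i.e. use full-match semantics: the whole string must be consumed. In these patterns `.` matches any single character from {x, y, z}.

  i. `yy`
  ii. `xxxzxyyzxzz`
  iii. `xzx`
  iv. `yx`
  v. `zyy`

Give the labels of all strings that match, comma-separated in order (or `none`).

i → no match
ii → no match
iii → no match
iv → no match
v → no match

none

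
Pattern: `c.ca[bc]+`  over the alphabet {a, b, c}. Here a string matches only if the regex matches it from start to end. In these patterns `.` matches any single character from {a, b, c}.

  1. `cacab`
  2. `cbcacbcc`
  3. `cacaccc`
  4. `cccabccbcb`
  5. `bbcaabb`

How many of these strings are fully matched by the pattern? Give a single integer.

1 → match
2 → match
3 → match
4 → match
5 → no match — must start with `c`
Total matched: 4

4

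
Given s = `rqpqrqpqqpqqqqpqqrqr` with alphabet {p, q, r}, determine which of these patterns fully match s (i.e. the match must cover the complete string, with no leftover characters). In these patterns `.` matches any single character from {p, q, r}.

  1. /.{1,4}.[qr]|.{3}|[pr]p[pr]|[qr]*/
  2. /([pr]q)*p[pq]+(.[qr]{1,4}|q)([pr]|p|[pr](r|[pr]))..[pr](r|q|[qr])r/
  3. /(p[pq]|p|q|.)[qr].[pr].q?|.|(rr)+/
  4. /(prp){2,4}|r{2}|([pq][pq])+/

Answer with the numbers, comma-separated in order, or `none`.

2

1 → no match
2 → match
3 → no match
4 → no match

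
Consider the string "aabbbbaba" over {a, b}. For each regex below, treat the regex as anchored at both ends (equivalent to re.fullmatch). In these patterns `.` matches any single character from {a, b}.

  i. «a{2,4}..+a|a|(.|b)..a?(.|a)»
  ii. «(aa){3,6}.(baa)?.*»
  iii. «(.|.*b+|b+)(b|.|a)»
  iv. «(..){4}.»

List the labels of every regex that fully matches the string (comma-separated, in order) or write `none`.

i, iii, iv

i → match
ii → no match
iii → match
iv → match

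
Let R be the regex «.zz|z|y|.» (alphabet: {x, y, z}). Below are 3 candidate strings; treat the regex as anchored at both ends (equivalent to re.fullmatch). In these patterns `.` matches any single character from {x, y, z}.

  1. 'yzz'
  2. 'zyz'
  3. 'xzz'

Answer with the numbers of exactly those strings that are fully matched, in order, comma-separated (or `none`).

1, 3

1 → match
2 → no match
3 → match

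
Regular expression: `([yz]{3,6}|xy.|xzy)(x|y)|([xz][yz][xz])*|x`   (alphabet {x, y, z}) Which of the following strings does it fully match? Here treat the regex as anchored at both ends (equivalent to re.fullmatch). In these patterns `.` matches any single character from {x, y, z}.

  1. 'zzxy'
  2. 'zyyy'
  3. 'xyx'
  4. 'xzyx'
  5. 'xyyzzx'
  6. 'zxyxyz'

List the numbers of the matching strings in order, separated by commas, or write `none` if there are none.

1 → no match
2 → match
3 → match
4 → match
5 → no match
6 → no match

2, 3, 4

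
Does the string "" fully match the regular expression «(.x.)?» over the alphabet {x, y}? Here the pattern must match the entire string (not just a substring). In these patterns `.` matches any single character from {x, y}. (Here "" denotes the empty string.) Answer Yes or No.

Yes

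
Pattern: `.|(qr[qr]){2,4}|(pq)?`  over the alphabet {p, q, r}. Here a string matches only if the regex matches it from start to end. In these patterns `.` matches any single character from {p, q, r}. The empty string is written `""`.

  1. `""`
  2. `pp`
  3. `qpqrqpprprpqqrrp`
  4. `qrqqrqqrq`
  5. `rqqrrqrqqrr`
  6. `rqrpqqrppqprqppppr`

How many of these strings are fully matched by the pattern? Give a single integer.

2

1 → match
2 → no match
3 → no match
4 → match
5 → no match
6 → no match
Total matched: 2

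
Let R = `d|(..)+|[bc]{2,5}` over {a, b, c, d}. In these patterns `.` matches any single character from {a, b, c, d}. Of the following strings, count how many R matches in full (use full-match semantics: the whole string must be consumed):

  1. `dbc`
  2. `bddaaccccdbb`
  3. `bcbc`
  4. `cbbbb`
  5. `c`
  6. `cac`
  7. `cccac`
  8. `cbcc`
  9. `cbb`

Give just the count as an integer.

5

1. `dbc` → no match
2. `bddaaccccdbb` → match
3. `bcbc` → match
4. `cbbbb` → match
5. `c` → no match
6. `cac` → no match
7. `cccac` → no match
8. `cbcc` → match
9. `cbb` → match
Total matched: 5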